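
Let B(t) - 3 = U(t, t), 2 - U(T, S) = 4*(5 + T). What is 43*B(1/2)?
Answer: -731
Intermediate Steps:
U(T, S) = -18 - 4*T (U(T, S) = 2 - 4*(5 + T) = 2 - (20 + 4*T) = 2 + (-20 - 4*T) = -18 - 4*T)
B(t) = -15 - 4*t (B(t) = 3 + (-18 - 4*t) = -15 - 4*t)
43*B(1/2) = 43*(-15 - 4/2) = 43*(-15 - 4*½) = 43*(-15 - 2) = 43*(-17) = -731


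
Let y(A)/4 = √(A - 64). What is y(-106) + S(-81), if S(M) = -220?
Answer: -220 + 4*I*√170 ≈ -220.0 + 52.154*I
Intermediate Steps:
y(A) = 4*√(-64 + A) (y(A) = 4*√(A - 64) = 4*√(-64 + A))
y(-106) + S(-81) = 4*√(-64 - 106) - 220 = 4*√(-170) - 220 = 4*(I*√170) - 220 = 4*I*√170 - 220 = -220 + 4*I*√170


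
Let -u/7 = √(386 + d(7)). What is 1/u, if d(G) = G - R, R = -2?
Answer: -√395/2765 ≈ -0.0071879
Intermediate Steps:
d(G) = 2 + G (d(G) = G - 1*(-2) = G + 2 = 2 + G)
u = -7*√395 (u = -7*√(386 + (2 + 7)) = -7*√(386 + 9) = -7*√395 ≈ -139.12)
1/u = 1/(-7*√395) = -√395/2765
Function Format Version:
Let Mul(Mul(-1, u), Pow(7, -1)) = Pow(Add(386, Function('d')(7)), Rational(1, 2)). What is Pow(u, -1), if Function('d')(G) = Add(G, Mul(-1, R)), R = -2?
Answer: Mul(Rational(-1, 2765), Pow(395, Rational(1, 2))) ≈ -0.0071879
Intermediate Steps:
Function('d')(G) = Add(2, G) (Function('d')(G) = Add(G, Mul(-1, -2)) = Add(G, 2) = Add(2, G))
u = Mul(-7, Pow(395, Rational(1, 2))) (u = Mul(-7, Pow(Add(386, Add(2, 7)), Rational(1, 2))) = Mul(-7, Pow(Add(386, 9), Rational(1, 2))) = Mul(-7, Pow(395, Rational(1, 2))) ≈ -139.12)
Pow(u, -1) = Pow(Mul(-7, Pow(395, Rational(1, 2))), -1) = Mul(Rational(-1, 2765), Pow(395, Rational(1, 2)))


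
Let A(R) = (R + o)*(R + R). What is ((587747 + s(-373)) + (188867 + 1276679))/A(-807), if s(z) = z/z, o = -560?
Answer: 1026647/1103169 ≈ 0.93063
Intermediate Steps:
s(z) = 1
A(R) = 2*R*(-560 + R) (A(R) = (R - 560)*(R + R) = (-560 + R)*(2*R) = 2*R*(-560 + R))
((587747 + s(-373)) + (188867 + 1276679))/A(-807) = ((587747 + 1) + (188867 + 1276679))/((2*(-807)*(-560 - 807))) = (587748 + 1465546)/((2*(-807)*(-1367))) = 2053294/2206338 = 2053294*(1/2206338) = 1026647/1103169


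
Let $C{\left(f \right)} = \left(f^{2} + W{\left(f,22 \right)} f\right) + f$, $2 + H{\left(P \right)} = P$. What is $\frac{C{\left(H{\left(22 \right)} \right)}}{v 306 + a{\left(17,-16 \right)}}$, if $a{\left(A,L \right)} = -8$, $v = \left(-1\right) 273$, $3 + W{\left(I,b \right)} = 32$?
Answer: $- \frac{500}{41773} \approx -0.011969$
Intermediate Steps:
$W{\left(I,b \right)} = 29$ ($W{\left(I,b \right)} = -3 + 32 = 29$)
$v = -273$
$H{\left(P \right)} = -2 + P$
$C{\left(f \right)} = f^{2} + 30 f$ ($C{\left(f \right)} = \left(f^{2} + 29 f\right) + f = f^{2} + 30 f$)
$\frac{C{\left(H{\left(22 \right)} \right)}}{v 306 + a{\left(17,-16 \right)}} = \frac{\left(-2 + 22\right) \left(30 + \left(-2 + 22\right)\right)}{\left(-273\right) 306 - 8} = \frac{20 \left(30 + 20\right)}{-83538 - 8} = \frac{20 \cdot 50}{-83546} = 1000 \left(- \frac{1}{83546}\right) = - \frac{500}{41773}$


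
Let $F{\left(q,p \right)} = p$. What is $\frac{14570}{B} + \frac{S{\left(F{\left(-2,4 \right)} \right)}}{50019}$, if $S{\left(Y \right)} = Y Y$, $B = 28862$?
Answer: $\frac{364619311}{721824189} \approx 0.50514$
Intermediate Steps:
$S{\left(Y \right)} = Y^{2}$
$\frac{14570}{B} + \frac{S{\left(F{\left(-2,4 \right)} \right)}}{50019} = \frac{14570}{28862} + \frac{4^{2}}{50019} = 14570 \cdot \frac{1}{28862} + 16 \cdot \frac{1}{50019} = \frac{7285}{14431} + \frac{16}{50019} = \frac{364619311}{721824189}$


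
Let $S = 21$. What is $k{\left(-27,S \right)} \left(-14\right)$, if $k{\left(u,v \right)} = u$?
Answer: $378$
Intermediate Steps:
$k{\left(-27,S \right)} \left(-14\right) = \left(-27\right) \left(-14\right) = 378$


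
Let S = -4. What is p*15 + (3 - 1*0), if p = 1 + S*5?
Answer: -282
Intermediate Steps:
p = -19 (p = 1 - 4*5 = 1 - 20 = -19)
p*15 + (3 - 1*0) = -19*15 + (3 - 1*0) = -285 + (3 + 0) = -285 + 3 = -282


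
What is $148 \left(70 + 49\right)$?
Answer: $17612$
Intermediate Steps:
$148 \left(70 + 49\right) = 148 \cdot 119 = 17612$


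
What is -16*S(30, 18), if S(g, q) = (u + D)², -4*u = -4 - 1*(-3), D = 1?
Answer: -25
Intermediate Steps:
u = ¼ (u = -(-4 - 1*(-3))/4 = -(-4 + 3)/4 = -¼*(-1) = ¼ ≈ 0.25000)
S(g, q) = 25/16 (S(g, q) = (¼ + 1)² = (5/4)² = 25/16)
-16*S(30, 18) = -16*25/16 = -25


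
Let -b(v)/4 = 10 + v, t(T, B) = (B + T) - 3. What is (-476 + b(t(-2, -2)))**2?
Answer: 238144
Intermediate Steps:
t(T, B) = -3 + B + T
b(v) = -40 - 4*v (b(v) = -4*(10 + v) = -40 - 4*v)
(-476 + b(t(-2, -2)))**2 = (-476 + (-40 - 4*(-3 - 2 - 2)))**2 = (-476 + (-40 - 4*(-7)))**2 = (-476 + (-40 + 28))**2 = (-476 - 12)**2 = (-488)**2 = 238144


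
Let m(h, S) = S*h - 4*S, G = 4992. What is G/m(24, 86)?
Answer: 624/215 ≈ 2.9023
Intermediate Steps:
m(h, S) = -4*S + S*h
G/m(24, 86) = 4992/((86*(-4 + 24))) = 4992/((86*20)) = 4992/1720 = 4992*(1/1720) = 624/215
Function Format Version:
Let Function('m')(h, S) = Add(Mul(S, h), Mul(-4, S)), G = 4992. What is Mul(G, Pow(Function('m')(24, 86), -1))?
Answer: Rational(624, 215) ≈ 2.9023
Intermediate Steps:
Function('m')(h, S) = Add(Mul(-4, S), Mul(S, h))
Mul(G, Pow(Function('m')(24, 86), -1)) = Mul(4992, Pow(Mul(86, Add(-4, 24)), -1)) = Mul(4992, Pow(Mul(86, 20), -1)) = Mul(4992, Pow(1720, -1)) = Mul(4992, Rational(1, 1720)) = Rational(624, 215)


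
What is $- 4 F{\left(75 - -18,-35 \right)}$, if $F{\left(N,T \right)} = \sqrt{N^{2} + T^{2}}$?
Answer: $- 4 \sqrt{9874} \approx -397.47$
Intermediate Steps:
$- 4 F{\left(75 - -18,-35 \right)} = - 4 \sqrt{\left(75 - -18\right)^{2} + \left(-35\right)^{2}} = - 4 \sqrt{\left(75 + 18\right)^{2} + 1225} = - 4 \sqrt{93^{2} + 1225} = - 4 \sqrt{8649 + 1225} = - 4 \sqrt{9874}$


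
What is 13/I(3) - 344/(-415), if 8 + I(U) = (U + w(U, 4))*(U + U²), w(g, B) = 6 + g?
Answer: 52179/56440 ≈ 0.92450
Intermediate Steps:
I(U) = -8 + (6 + 2*U)*(U + U²) (I(U) = -8 + (U + (6 + U))*(U + U²) = -8 + (6 + 2*U)*(U + U²))
13/I(3) - 344/(-415) = 13/(-8 + 2*3³ + 6*3 + 8*3²) - 344/(-415) = 13/(-8 + 2*27 + 18 + 8*9) - 344*(-1/415) = 13/(-8 + 54 + 18 + 72) + 344/415 = 13/136 + 344/415 = 52179/56440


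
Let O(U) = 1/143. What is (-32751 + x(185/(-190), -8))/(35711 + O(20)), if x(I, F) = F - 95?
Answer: -2349061/2553337 ≈ -0.92000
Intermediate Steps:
x(I, F) = -95 + F
O(U) = 1/143
(-32751 + x(185/(-190), -8))/(35711 + O(20)) = (-32751 + (-95 - 8))/(35711 + 1/143) = (-32751 - 103)/(5106674/143) = -32854*143/5106674 = -2349061/2553337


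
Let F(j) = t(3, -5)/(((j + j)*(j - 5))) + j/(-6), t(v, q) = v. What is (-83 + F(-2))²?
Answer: 48094225/7056 ≈ 6816.1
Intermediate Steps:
F(j) = -j/6 + 3/(2*j*(-5 + j)) (F(j) = 3/(((j + j)*(j - 5))) + j/(-6) = 3/(((2*j)*(-5 + j))) + j*(-⅙) = 3/((2*j*(-5 + j))) - j/6 = 3*(1/(2*j*(-5 + j))) - j/6 = 3/(2*j*(-5 + j)) - j/6 = -j/6 + 3/(2*j*(-5 + j)))
(-83 + F(-2))² = (-83 + (⅙)*(9 - 1*(-2)³ + 5*(-2)²)/(-2*(-5 - 2)))² = (-83 + (⅙)*(-½)*(9 - 1*(-8) + 5*4)/(-7))² = (-83 + (⅙)*(-½)*(-⅐)*(9 + 8 + 20))² = (-83 + (⅙)*(-½)*(-⅐)*37)² = (-83 + 37/84)² = (-6935/84)² = 48094225/7056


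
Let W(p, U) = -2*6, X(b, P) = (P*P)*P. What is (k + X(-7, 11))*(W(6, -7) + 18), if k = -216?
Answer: 6690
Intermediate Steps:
X(b, P) = P**3 (X(b, P) = P**2*P = P**3)
W(p, U) = -12
(k + X(-7, 11))*(W(6, -7) + 18) = (-216 + 11**3)*(-12 + 18) = (-216 + 1331)*6 = 1115*6 = 6690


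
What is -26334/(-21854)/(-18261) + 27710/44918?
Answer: 43877818064/71133694471 ≈ 0.61684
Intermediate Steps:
-26334/(-21854)/(-18261) + 27710/44918 = -26334*(-1/21854)*(-1/18261) + 27710*(1/44918) = (1881/1561)*(-1/18261) + 13855/22459 = -209/3167269 + 13855/22459 = 43877818064/71133694471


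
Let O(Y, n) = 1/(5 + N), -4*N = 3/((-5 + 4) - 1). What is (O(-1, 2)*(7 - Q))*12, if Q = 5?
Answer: 192/43 ≈ 4.4651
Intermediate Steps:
N = 3/8 (N = -3/(4*((-5 + 4) - 1)) = -3/(4*(-1 - 1)) = -3/(4*(-2)) = -3*(-1)/(4*2) = -¼*(-3/2) = 3/8 ≈ 0.37500)
O(Y, n) = 8/43 (O(Y, n) = 1/(5 + 3/8) = 1/(43/8) = 8/43)
(O(-1, 2)*(7 - Q))*12 = (8*(7 - 1*5)/43)*12 = (8*(7 - 5)/43)*12 = ((8/43)*2)*12 = (16/43)*12 = 192/43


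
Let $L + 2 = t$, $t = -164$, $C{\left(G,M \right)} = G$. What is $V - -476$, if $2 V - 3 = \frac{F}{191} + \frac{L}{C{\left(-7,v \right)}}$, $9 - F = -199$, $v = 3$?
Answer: $\frac{1309997}{2674} \approx 489.9$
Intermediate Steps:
$L = -166$ ($L = -2 - 164 = -166$)
$F = 208$ ($F = 9 - -199 = 9 + 199 = 208$)
$V = \frac{37173}{2674}$ ($V = \frac{3}{2} + \frac{\frac{208}{191} - \frac{166}{-7}}{2} = \frac{3}{2} + \frac{208 \cdot \frac{1}{191} - - \frac{166}{7}}{2} = \frac{3}{2} + \frac{\frac{208}{191} + \frac{166}{7}}{2} = \frac{3}{2} + \frac{1}{2} \cdot \frac{33162}{1337} = \frac{3}{2} + \frac{16581}{1337} = \frac{37173}{2674} \approx 13.902$)
$V - -476 = \frac{37173}{2674} - -476 = \frac{37173}{2674} + 476 = \frac{1309997}{2674}$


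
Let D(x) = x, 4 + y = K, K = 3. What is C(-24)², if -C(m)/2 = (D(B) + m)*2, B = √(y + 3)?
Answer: 9248 - 768*√2 ≈ 8161.9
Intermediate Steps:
y = -1 (y = -4 + 3 = -1)
B = √2 (B = √(-1 + 3) = √2 ≈ 1.4142)
C(m) = -4*m - 4*√2 (C(m) = -2*(√2 + m)*2 = -2*(m + √2)*2 = -2*(2*m + 2*√2) = -4*m - 4*√2)
C(-24)² = (-4*(-24) - 4*√2)² = (96 - 4*√2)²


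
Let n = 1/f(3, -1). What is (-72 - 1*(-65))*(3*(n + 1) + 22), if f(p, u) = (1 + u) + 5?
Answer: -896/5 ≈ -179.20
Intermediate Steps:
f(p, u) = 6 + u
n = 1/5 (n = 1/(6 - 1) = 1/5 ≈ 0.20000)
(-72 - 1*(-65))*(3*(n + 1) + 22) = (-72 - 1*(-65))*(3*(1/5 + 1) + 22) = (-72 + 65)*(3*(6/5) + 22) = -7*(18/5 + 22) = -7*128/5 = -896/5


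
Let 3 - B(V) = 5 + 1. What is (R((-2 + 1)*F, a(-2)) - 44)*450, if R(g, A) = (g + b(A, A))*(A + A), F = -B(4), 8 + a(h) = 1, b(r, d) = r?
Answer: 43200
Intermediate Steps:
B(V) = -3 (B(V) = 3 - (5 + 1) = 3 - 1*6 = 3 - 6 = -3)
a(h) = -7 (a(h) = -8 + 1 = -7)
F = 3 (F = -1*(-3) = 3)
R(g, A) = 2*A*(A + g) (R(g, A) = (g + A)*(A + A) = (A + g)*(2*A) = 2*A*(A + g))
(R((-2 + 1)*F, a(-2)) - 44)*450 = (2*(-7)*(-7 + (-2 + 1)*3) - 44)*450 = (2*(-7)*(-7 - 1*3) - 44)*450 = (2*(-7)*(-7 - 3) - 44)*450 = (2*(-7)*(-10) - 44)*450 = (140 - 44)*450 = 96*450 = 43200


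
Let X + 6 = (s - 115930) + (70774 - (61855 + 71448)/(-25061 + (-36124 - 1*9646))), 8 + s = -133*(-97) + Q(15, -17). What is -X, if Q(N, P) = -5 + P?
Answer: 2287070518/70831 ≈ 32289.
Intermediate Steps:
s = 12871 (s = -8 + (-133*(-97) + (-5 - 17)) = -8 + (12901 - 22) = -8 + 12879 = 12871)
X = -2287070518/70831 (X = -6 + ((12871 - 115930) + (70774 - (61855 + 71448)/(-25061 + (-36124 - 1*9646)))) = -6 + (-103059 + (70774 - 133303/(-25061 + (-36124 - 9646)))) = -6 + (-103059 + (70774 - 133303/(-25061 - 45770))) = -6 + (-103059 + (70774 - 133303/(-70831))) = -6 + (-103059 + (70774 - 133303*(-1)/70831)) = -6 + (-103059 + (70774 - 1*(-133303/70831))) = -6 + (-103059 + (70774 + 133303/70831)) = -6 + (-103059 + 5013126497/70831) = -6 - 2286645532/70831 = -2287070518/70831 ≈ -32289.)
-X = -1*(-2287070518/70831) = 2287070518/70831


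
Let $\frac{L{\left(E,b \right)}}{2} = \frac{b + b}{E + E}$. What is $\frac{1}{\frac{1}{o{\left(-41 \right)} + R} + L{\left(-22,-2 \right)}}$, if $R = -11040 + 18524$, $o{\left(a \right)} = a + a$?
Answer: $\frac{81422}{14815} \approx 5.4959$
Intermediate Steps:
$o{\left(a \right)} = 2 a$
$R = 7484$
$L{\left(E,b \right)} = \frac{2 b}{E}$ ($L{\left(E,b \right)} = 2 \frac{b + b}{E + E} = 2 \frac{2 b}{2 E} = 2 \cdot 2 b \frac{1}{2 E} = 2 \frac{b}{E} = \frac{2 b}{E}$)
$\frac{1}{\frac{1}{o{\left(-41 \right)} + R} + L{\left(-22,-2 \right)}} = \frac{1}{\frac{1}{2 \left(-41\right) + 7484} + 2 \left(-2\right) \frac{1}{-22}} = \frac{1}{\frac{1}{-82 + 7484} + 2 \left(-2\right) \left(- \frac{1}{22}\right)} = \frac{1}{\frac{1}{7402} + \frac{2}{11}} = \frac{1}{\frac{14815}{81422}} = \frac{81422}{14815}$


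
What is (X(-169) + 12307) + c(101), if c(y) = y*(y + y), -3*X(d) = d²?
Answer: 69566/3 ≈ 23189.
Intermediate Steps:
X(d) = -d²/3
c(y) = 2*y² (c(y) = y*(2*y) = 2*y²)
(X(-169) + 12307) + c(101) = (-⅓*(-169)² + 12307) + 2*101² = (-⅓*28561 + 12307) + 2*10201 = (-28561/3 + 12307) + 20402 = 8360/3 + 20402 = 69566/3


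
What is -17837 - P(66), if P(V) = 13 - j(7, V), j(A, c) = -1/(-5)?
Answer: -89249/5 ≈ -17850.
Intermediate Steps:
j(A, c) = ⅕ (j(A, c) = -1*(-⅕) = ⅕)
P(V) = 64/5 (P(V) = 13 - 1*⅕ = 13 - ⅕ = 64/5)
-17837 - P(66) = -17837 - 1*64/5 = -17837 - 64/5 = -89249/5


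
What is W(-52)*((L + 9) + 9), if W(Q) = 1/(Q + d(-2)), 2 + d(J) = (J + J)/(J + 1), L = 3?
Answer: -21/50 ≈ -0.42000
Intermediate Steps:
d(J) = -2 + 2*J/(1 + J) (d(J) = -2 + (J + J)/(J + 1) = -2 + (2*J)/(1 + J) = -2 + 2*J/(1 + J))
W(Q) = 1/(2 + Q) (W(Q) = 1/(Q - 2/(1 - 2)) = 1/(Q - 2/(-1)) = 1/(Q - 2*(-1)) = 1/(Q + 2) = 1/(2 + Q))
W(-52)*((L + 9) + 9) = ((3 + 9) + 9)/(2 - 52) = (12 + 9)/(-50) = -1/50*21 = -21/50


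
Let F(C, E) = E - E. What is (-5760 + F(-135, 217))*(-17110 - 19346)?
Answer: 209986560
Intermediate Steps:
F(C, E) = 0
(-5760 + F(-135, 217))*(-17110 - 19346) = (-5760 + 0)*(-17110 - 19346) = -5760*(-36456) = 209986560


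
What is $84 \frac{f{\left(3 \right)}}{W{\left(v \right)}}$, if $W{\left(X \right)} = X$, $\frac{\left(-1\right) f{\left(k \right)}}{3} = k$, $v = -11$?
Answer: $\frac{756}{11} \approx 68.727$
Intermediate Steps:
$f{\left(k \right)} = - 3 k$
$84 \frac{f{\left(3 \right)}}{W{\left(v \right)}} = 84 \frac{\left(-3\right) 3}{-11} = 84 \left(\left(-9\right) \left(- \frac{1}{11}\right)\right) = 84 \cdot \frac{9}{11} = \frac{756}{11}$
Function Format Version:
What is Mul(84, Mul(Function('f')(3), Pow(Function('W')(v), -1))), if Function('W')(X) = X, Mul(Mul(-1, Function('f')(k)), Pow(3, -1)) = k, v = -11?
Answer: Rational(756, 11) ≈ 68.727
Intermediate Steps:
Function('f')(k) = Mul(-3, k)
Mul(84, Mul(Function('f')(3), Pow(Function('W')(v), -1))) = Mul(84, Mul(Mul(-3, 3), Pow(-11, -1))) = Mul(84, Mul(-9, Rational(-1, 11))) = Mul(84, Rational(9, 11)) = Rational(756, 11)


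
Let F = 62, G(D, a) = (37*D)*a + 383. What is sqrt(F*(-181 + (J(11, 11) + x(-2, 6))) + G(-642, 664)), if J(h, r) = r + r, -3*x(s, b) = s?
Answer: I*sqrt(142038807)/3 ≈ 3972.7*I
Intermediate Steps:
x(s, b) = -s/3
J(h, r) = 2*r
G(D, a) = 383 + 37*D*a (G(D, a) = 37*D*a + 383 = 383 + 37*D*a)
sqrt(F*(-181 + (J(11, 11) + x(-2, 6))) + G(-642, 664)) = sqrt(62*(-181 + (2*11 - 1/3*(-2))) + (383 + 37*(-642)*664)) = sqrt(62*(-181 + (22 + 2/3)) + (383 - 15772656)) = sqrt(62*(-181 + 68/3) - 15772273) = sqrt(62*(-475/3) - 15772273) = sqrt(-29450/3 - 15772273) = sqrt(-47346269/3) = I*sqrt(142038807)/3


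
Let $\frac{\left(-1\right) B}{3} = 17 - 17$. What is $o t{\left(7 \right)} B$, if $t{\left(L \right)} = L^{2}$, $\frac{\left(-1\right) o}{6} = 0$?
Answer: $0$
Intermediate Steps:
$o = 0$ ($o = \left(-6\right) 0 = 0$)
$B = 0$ ($B = - 3 \left(17 - 17\right) = \left(-3\right) 0 = 0$)
$o t{\left(7 \right)} B = 0 \cdot 7^{2} \cdot 0 = 0 \cdot 49 \cdot 0 = 0 \cdot 0 = 0$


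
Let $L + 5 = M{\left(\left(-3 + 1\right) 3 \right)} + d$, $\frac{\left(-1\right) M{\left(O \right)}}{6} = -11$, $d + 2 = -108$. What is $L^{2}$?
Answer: $2401$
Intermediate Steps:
$d = -110$ ($d = -2 - 108 = -110$)
$M{\left(O \right)} = 66$ ($M{\left(O \right)} = \left(-6\right) \left(-11\right) = 66$)
$L = -49$ ($L = -5 + \left(66 - 110\right) = -5 - 44 = -49$)
$L^{2} = \left(-49\right)^{2} = 2401$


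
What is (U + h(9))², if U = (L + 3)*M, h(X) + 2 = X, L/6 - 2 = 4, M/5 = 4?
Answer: 619369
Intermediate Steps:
M = 20 (M = 5*4 = 20)
L = 36 (L = 12 + 6*4 = 12 + 24 = 36)
h(X) = -2 + X
U = 780 (U = (36 + 3)*20 = 39*20 = 780)
(U + h(9))² = (780 + (-2 + 9))² = (780 + 7)² = 787² = 619369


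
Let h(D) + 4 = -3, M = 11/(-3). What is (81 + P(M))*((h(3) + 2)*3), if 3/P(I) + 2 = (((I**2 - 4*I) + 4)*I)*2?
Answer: -7789365/6412 ≈ -1214.8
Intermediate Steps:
M = -11/3 (M = 11*(-1/3) = -11/3 ≈ -3.6667)
h(D) = -7 (h(D) = -4 - 3 = -7)
P(I) = 3/(-2 + 2*I*(4 + I**2 - 4*I)) (P(I) = 3/(-2 + (((I**2 - 4*I) + 4)*I)*2) = 3/(-2 + ((4 + I**2 - 4*I)*I)*2) = 3/(-2 + (I*(4 + I**2 - 4*I))*2) = 3/(-2 + 2*I*(4 + I**2 - 4*I)))
(81 + P(M))*((h(3) + 2)*3) = (81 + 3/(2*(-1 + (-11/3)**3 - 4*(-11/3)**2 + 4*(-11/3))))*((-7 + 2)*3) = (81 + 3/(2*(-1 - 1331/27 - 4*121/9 - 44/3)))*(-5*3) = (81 + 3/(2*(-1 - 1331/27 - 484/9 - 44/3)))*(-15) = (81 + 3/(2*(-3206/27)))*(-15) = (81 + (3/2)*(-27/3206))*(-15) = (81 - 81/6412)*(-15) = (519291/6412)*(-15) = -7789365/6412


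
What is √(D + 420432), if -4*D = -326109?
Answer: 393*√13/2 ≈ 708.49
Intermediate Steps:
D = 326109/4 (D = -¼*(-326109) = 326109/4 ≈ 81527.)
√(D + 420432) = √(326109/4 + 420432) = √(2007837/4) = 393*√13/2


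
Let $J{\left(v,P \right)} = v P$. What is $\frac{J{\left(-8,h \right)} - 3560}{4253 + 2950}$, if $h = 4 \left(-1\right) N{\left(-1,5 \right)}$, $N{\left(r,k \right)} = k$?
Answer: $- \frac{3400}{7203} \approx -0.47203$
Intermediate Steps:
$h = -20$ ($h = 4 \left(-1\right) 5 = \left(-4\right) 5 = -20$)
$J{\left(v,P \right)} = P v$
$\frac{J{\left(-8,h \right)} - 3560}{4253 + 2950} = \frac{\left(-20\right) \left(-8\right) - 3560}{4253 + 2950} = \frac{160 - 3560}{7203} = \left(-3400\right) \frac{1}{7203} = - \frac{3400}{7203}$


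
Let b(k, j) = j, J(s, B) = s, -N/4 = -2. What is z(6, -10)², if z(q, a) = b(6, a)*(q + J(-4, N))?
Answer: 400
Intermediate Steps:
N = 8 (N = -4*(-2) = 8)
z(q, a) = a*(-4 + q) (z(q, a) = a*(q - 4) = a*(-4 + q))
z(6, -10)² = (-10*(-4 + 6))² = (-10*2)² = (-20)² = 400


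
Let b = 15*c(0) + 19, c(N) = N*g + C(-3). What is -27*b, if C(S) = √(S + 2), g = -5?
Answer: -513 - 405*I ≈ -513.0 - 405.0*I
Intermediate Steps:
C(S) = √(2 + S)
c(N) = I - 5*N (c(N) = N*(-5) + √(2 - 3) = -5*N + √(-1) = -5*N + I = I - 5*N)
b = 19 + 15*I (b = 15*(I - 5*0) + 19 = 15*(I + 0) + 19 = 15*I + 19 = 19 + 15*I ≈ 19.0 + 15.0*I)
-27*b = -27*(19 + 15*I) = -513 - 405*I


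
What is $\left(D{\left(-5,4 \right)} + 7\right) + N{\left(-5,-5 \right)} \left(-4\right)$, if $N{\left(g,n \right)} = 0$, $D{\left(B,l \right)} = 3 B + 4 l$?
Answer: $8$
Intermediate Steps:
$\left(D{\left(-5,4 \right)} + 7\right) + N{\left(-5,-5 \right)} \left(-4\right) = \left(\left(3 \left(-5\right) + 4 \cdot 4\right) + 7\right) + 0 \left(-4\right) = \left(\left(-15 + 16\right) + 7\right) + 0 = \left(1 + 7\right) + 0 = 8 + 0 = 8$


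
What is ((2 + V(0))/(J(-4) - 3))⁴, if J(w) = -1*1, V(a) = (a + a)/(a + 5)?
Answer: 1/16 ≈ 0.062500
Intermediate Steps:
V(a) = 2*a/(5 + a) (V(a) = (2*a)/(5 + a) = 2*a/(5 + a))
J(w) = -1
((2 + V(0))/(J(-4) - 3))⁴ = ((2 + 2*0/(5 + 0))/(-1 - 3))⁴ = ((2 + 2*0/5)/(-4))⁴ = ((2 + 2*0*(⅕))*(-¼))⁴ = ((2 + 0)*(-¼))⁴ = (2*(-¼))⁴ = (-½)⁴ = 1/16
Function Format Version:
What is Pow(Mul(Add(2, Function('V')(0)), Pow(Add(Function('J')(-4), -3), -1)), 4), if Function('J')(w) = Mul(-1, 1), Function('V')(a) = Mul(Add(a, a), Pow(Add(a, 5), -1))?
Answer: Rational(1, 16) ≈ 0.062500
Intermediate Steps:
Function('V')(a) = Mul(2, a, Pow(Add(5, a), -1)) (Function('V')(a) = Mul(Mul(2, a), Pow(Add(5, a), -1)) = Mul(2, a, Pow(Add(5, a), -1)))
Function('J')(w) = -1
Pow(Mul(Add(2, Function('V')(0)), Pow(Add(Function('J')(-4), -3), -1)), 4) = Pow(Mul(Add(2, Mul(2, 0, Pow(Add(5, 0), -1))), Pow(Add(-1, -3), -1)), 4) = Pow(Mul(Add(2, Mul(2, 0, Pow(5, -1))), Pow(-4, -1)), 4) = Pow(Mul(Add(2, Mul(2, 0, Rational(1, 5))), Rational(-1, 4)), 4) = Pow(Mul(Add(2, 0), Rational(-1, 4)), 4) = Pow(Mul(2, Rational(-1, 4)), 4) = Pow(Rational(-1, 2), 4) = Rational(1, 16)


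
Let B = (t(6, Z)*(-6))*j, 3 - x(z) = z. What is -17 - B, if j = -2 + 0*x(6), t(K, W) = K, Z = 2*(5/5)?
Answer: -89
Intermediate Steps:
x(z) = 3 - z
Z = 2 (Z = 2*(5*(⅕)) = 2*1 = 2)
j = -2 (j = -2 + 0*(3 - 1*6) = -2 + 0*(3 - 6) = -2 + 0*(-3) = -2 + 0 = -2)
B = 72 (B = (6*(-6))*(-2) = -36*(-2) = 72)
-17 - B = -17 - 1*72 = -17 - 72 = -89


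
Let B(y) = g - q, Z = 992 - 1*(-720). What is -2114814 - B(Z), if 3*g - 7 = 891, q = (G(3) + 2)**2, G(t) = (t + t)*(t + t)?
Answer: -6341008/3 ≈ -2.1137e+6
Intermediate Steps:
Z = 1712 (Z = 992 + 720 = 1712)
G(t) = 4*t**2 (G(t) = (2*t)*(2*t) = 4*t**2)
q = 1444 (q = (4*3**2 + 2)**2 = (4*9 + 2)**2 = (36 + 2)**2 = 38**2 = 1444)
g = 898/3 (g = 7/3 + (1/3)*891 = 7/3 + 297 = 898/3 ≈ 299.33)
B(y) = -3434/3 (B(y) = 898/3 - 1*1444 = 898/3 - 1444 = -3434/3)
-2114814 - B(Z) = -2114814 - 1*(-3434/3) = -2114814 + 3434/3 = -6341008/3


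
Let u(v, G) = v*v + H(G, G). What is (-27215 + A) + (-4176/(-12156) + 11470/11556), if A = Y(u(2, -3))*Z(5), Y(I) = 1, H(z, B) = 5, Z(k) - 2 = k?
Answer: -159243705413/5853114 ≈ -27207.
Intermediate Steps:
Z(k) = 2 + k
u(v, G) = 5 + v² (u(v, G) = v*v + 5 = v² + 5 = 5 + v²)
A = 7 (A = 1*(2 + 5) = 1*7 = 7)
(-27215 + A) + (-4176/(-12156) + 11470/11556) = (-27215 + 7) + (-4176/(-12156) + 11470/11556) = -27208 + (-4176*(-1/12156) + 11470*(1/11556)) = -27208 + (348/1013 + 5735/5778) = -27208 + 7820299/5853114 = -159243705413/5853114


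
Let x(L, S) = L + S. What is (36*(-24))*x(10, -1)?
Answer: -7776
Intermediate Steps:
(36*(-24))*x(10, -1) = (36*(-24))*(10 - 1) = -864*9 = -7776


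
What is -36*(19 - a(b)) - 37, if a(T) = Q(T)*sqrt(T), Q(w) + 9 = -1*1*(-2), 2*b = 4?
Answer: -721 - 252*sqrt(2) ≈ -1077.4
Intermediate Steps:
b = 2 (b = (1/2)*4 = 2)
Q(w) = -7 (Q(w) = -9 - 1*1*(-2) = -9 - 1*(-2) = -9 + 2 = -7)
a(T) = -7*sqrt(T)
-36*(19 - a(b)) - 37 = -36*(19 - (-7)*sqrt(2)) - 37 = -36*(19 + 7*sqrt(2)) - 37 = (-684 - 252*sqrt(2)) - 37 = -721 - 252*sqrt(2)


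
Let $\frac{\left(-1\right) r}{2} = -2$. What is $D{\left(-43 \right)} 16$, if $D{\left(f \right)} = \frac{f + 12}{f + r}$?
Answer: $\frac{496}{39} \approx 12.718$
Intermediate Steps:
$r = 4$ ($r = \left(-2\right) \left(-2\right) = 4$)
$D{\left(f \right)} = \frac{12 + f}{4 + f}$ ($D{\left(f \right)} = \frac{f + 12}{f + 4} = \frac{12 + f}{4 + f}$)
$D{\left(-43 \right)} 16 = \frac{12 - 43}{4 - 43} \cdot 16 = \frac{1}{-39} \left(-31\right) 16 = \left(- \frac{1}{39}\right) \left(-31\right) 16 = \frac{31}{39} \cdot 16 = \frac{496}{39}$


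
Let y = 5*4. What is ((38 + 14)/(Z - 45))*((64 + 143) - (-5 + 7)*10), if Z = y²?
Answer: 9724/355 ≈ 27.392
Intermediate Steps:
y = 20
Z = 400 (Z = 20² = 400)
((38 + 14)/(Z - 45))*((64 + 143) - (-5 + 7)*10) = ((38 + 14)/(400 - 45))*((64 + 143) - (-5 + 7)*10) = (52/355)*(207 - 2*10) = (52*(1/355))*(207 - 1*20) = 52*(207 - 20)/355 = (52/355)*187 = 9724/355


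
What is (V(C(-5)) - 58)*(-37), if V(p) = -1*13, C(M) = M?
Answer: 2627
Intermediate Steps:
V(p) = -13
(V(C(-5)) - 58)*(-37) = (-13 - 58)*(-37) = -71*(-37) = 2627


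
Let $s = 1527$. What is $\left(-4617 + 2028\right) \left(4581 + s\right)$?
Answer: $-15813612$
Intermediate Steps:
$\left(-4617 + 2028\right) \left(4581 + s\right) = \left(-4617 + 2028\right) \left(4581 + 1527\right) = \left(-2589\right) 6108 = -15813612$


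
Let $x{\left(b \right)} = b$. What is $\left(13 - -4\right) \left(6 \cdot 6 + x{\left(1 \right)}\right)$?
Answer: $629$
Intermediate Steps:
$\left(13 - -4\right) \left(6 \cdot 6 + x{\left(1 \right)}\right) = \left(13 - -4\right) \left(6 \cdot 6 + 1\right) = \left(13 + 4\right) \left(36 + 1\right) = 17 \cdot 37 = 629$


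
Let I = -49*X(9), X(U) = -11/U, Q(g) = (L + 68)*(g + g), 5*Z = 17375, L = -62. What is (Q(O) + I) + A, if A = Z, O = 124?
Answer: 45206/9 ≈ 5022.9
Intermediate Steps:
Z = 3475 (Z = (⅕)*17375 = 3475)
Q(g) = 12*g (Q(g) = (-62 + 68)*(g + g) = 6*(2*g) = 12*g)
A = 3475
I = 539/9 (I = -(-539)/9 = -49*(-11/9) = 539/9 ≈ 59.889)
(Q(O) + I) + A = (12*124 + 539/9) + 3475 = (1488 + 539/9) + 3475 = 13931/9 + 3475 = 45206/9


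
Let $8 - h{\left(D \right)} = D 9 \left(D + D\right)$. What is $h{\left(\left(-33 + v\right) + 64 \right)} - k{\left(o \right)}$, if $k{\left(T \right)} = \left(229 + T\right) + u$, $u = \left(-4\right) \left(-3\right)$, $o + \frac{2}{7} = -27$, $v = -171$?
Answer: $- \frac{2471040}{7} \approx -3.5301 \cdot 10^{5}$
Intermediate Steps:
$o = - \frac{191}{7}$ ($o = - \frac{2}{7} - 27 = - \frac{191}{7} \approx -27.286$)
$u = 12$
$k{\left(T \right)} = 241 + T$ ($k{\left(T \right)} = \left(229 + T\right) + 12 = 241 + T$)
$h{\left(D \right)} = 8 - 18 D^{2}$ ($h{\left(D \right)} = 8 - D 9 \left(D + D\right) = 8 - 9 D 2 D = 8 - 18 D^{2}$)
$h{\left(\left(-33 + v\right) + 64 \right)} - k{\left(o \right)} = \left(8 - 18 \left(\left(-33 - 171\right) + 64\right)^{2}\right) - \left(241 - \frac{191}{7}\right) = \left(8 - 18 \left(-204 + 64\right)^{2}\right) - \frac{1496}{7} = \left(8 - 18 \left(-140\right)^{2}\right) - \frac{1496}{7} = \left(8 - 352800\right) - \frac{1496}{7} = -352792 - \frac{1496}{7} = - \frac{2471040}{7}$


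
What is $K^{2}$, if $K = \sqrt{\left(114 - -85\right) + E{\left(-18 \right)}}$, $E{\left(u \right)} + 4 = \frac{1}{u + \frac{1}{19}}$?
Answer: $\frac{66476}{341} \approx 194.94$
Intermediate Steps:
$E{\left(u \right)} = -4 + \frac{1}{\frac{1}{19} + u}$ ($E{\left(u \right)} = -4 + \frac{1}{u + \frac{1}{19}} = -4 + \frac{1}{\frac{1}{19} + u}$)
$K = \frac{2 \sqrt{5667079}}{341}$ ($K = \sqrt{\left(114 - -85\right) + \frac{15 - -1368}{1 + 19 \left(-18\right)}} = \sqrt{\left(114 + 85\right) + \frac{15 + 1368}{1 - 342}} = \sqrt{199 + \frac{1}{-341} \cdot 1383} = \sqrt{199 - \frac{1383}{341}} = \sqrt{\frac{66476}{341}} = \frac{2 \sqrt{5667079}}{341} \approx 13.962$)
$K^{2} = \left(\frac{2 \sqrt{5667079}}{341}\right)^{2} = \frac{66476}{341}$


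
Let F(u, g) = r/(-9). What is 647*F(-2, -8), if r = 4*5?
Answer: -12940/9 ≈ -1437.8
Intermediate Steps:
r = 20
F(u, g) = -20/9 (F(u, g) = 20/(-9) = 20*(-⅑) = -20/9)
647*F(-2, -8) = 647*(-20/9) = -12940/9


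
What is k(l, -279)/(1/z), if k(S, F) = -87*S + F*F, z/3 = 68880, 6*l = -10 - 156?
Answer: 16582446720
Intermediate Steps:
l = -83/3 (l = (-10 - 156)/6 = (⅙)*(-166) = -83/3 ≈ -27.667)
z = 206640 (z = 3*68880 = 206640)
k(S, F) = F² - 87*S (k(S, F) = -87*S + F² = F² - 87*S)
k(l, -279)/(1/z) = ((-279)² - 87*(-83/3))/(1/206640) = (77841 + 2407)/(1/206640) = 80248*206640 = 16582446720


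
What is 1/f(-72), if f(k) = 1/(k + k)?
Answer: -144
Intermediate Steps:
f(k) = 1/(2*k)
1/f(-72) = 1/((½)/(-72)) = 1/((½)*(-1/72)) = 1/(-1/144) = -144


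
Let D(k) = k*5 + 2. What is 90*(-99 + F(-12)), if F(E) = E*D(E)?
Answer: 53730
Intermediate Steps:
D(k) = 2 + 5*k (D(k) = 5*k + 2 = 2 + 5*k)
F(E) = E*(2 + 5*E)
90*(-99 + F(-12)) = 90*(-99 - 12*(2 + 5*(-12))) = 90*(-99 - 12*(2 - 60)) = 90*(-99 - 12*(-58)) = 90*(-99 + 696) = 90*597 = 53730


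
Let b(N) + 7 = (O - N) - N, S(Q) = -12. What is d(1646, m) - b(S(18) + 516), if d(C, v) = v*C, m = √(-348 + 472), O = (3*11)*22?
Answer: 289 + 3292*√31 ≈ 18618.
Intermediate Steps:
O = 726 (O = 33*22 = 726)
m = 2*√31 (m = √124 = 2*√31 ≈ 11.136)
d(C, v) = C*v
b(N) = 719 - 2*N (b(N) = -7 + ((726 - N) - N) = -7 + (726 - 2*N) = 719 - 2*N)
d(1646, m) - b(S(18) + 516) = 1646*(2*√31) - (719 - 2*(-12 + 516)) = 3292*√31 - (719 - 2*504) = 3292*√31 - (719 - 1008) = 3292*√31 - 1*(-289) = 3292*√31 + 289 = 289 + 3292*√31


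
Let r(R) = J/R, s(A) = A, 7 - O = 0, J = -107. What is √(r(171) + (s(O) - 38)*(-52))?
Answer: √5235355/57 ≈ 40.142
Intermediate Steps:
O = 7 (O = 7 - 1*0 = 7 + 0 = 7)
r(R) = -107/R
√(r(171) + (s(O) - 38)*(-52)) = √(-107/171 + (7 - 38)*(-52)) = √(-107*1/171 - 31*(-52)) = √(-107/171 + 1612) = √(275545/171) = √5235355/57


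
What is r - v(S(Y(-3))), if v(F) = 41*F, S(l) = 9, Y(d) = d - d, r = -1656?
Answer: -2025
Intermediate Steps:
Y(d) = 0
r - v(S(Y(-3))) = -1656 - 41*9 = -1656 - 1*369 = -1656 - 369 = -2025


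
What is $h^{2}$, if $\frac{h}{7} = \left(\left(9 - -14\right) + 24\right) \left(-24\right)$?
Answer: $62346816$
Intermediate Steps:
$h = -7896$ ($h = 7 \left(\left(9 - -14\right) + 24\right) \left(-24\right) = 7 \left(\left(9 + 14\right) + 24\right) \left(-24\right) = 7 \left(23 + 24\right) \left(-24\right) = 7 \cdot 47 \left(-24\right) = 7 \left(-1128\right) = -7896$)
$h^{2} = \left(-7896\right)^{2} = 62346816$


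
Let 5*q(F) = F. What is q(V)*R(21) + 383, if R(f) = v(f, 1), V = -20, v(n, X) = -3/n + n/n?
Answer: 2657/7 ≈ 379.57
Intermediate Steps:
v(n, X) = 1 - 3/n (v(n, X) = -3/n + 1 = 1 - 3/n)
R(f) = (-3 + f)/f
q(F) = F/5
q(V)*R(21) + 383 = ((1/5)*(-20))*((-3 + 21)/21) + 383 = -4*18/21 + 383 = -4*6/7 + 383 = -24/7 + 383 = 2657/7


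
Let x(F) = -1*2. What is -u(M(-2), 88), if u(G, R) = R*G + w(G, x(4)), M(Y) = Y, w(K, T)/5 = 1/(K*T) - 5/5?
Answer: 719/4 ≈ 179.75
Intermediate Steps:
x(F) = -2
w(K, T) = -5 + 5/(K*T) (w(K, T) = 5*(1/(K*T) - 5/5) = 5*(1*(1/(K*T)) - 5*⅕) = 5*(1/(K*T) - 1) = 5*(-1 + 1/(K*T)) = -5 + 5/(K*T))
u(G, R) = -5 - 5/(2*G) + G*R (u(G, R) = R*G + (-5 + 5/(G*(-2))) = G*R + (-5 + 5*(-½)/G) = G*R + (-5 - 5/(2*G)) = -5 - 5/(2*G) + G*R)
-u(M(-2), 88) = -(-5 - 5/2/(-2) - 2*88) = -(-5 - 5/2*(-½) - 176) = -(-5 + 5/4 - 176) = -1*(-719/4) = 719/4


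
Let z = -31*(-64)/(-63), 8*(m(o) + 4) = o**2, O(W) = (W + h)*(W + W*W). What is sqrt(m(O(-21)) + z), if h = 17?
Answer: 2*sqrt(38892287)/21 ≈ 593.94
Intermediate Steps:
O(W) = (17 + W)*(W + W**2) (O(W) = (W + 17)*(W + W*W) = (17 + W)*(W + W**2))
m(o) = -4 + o**2/8
z = -1984/63 (z = 1984*(-1/63) = -1984/63 ≈ -31.492)
sqrt(m(O(-21)) + z) = sqrt((-4 + (-21*(17 + (-21)**2 + 18*(-21)))**2/8) - 1984/63) = sqrt((-4 + (-21*(17 + 441 - 378))**2/8) - 1984/63) = sqrt((-4 + (-21*80)**2/8) - 1984/63) = sqrt((-4 + (1/8)*(-1680)**2) - 1984/63) = sqrt((-4 + (1/8)*2822400) - 1984/63) = sqrt((-4 + 352800) - 1984/63) = sqrt(352796 - 1984/63) = sqrt(22224164/63) = 2*sqrt(38892287)/21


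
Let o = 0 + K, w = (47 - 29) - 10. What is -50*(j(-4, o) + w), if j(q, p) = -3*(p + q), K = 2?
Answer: -700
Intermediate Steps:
w = 8 (w = 18 - 10 = 8)
o = 2 (o = 0 + 2 = 2)
j(q, p) = -3*p - 3*q
-50*(j(-4, o) + w) = -50*((-3*2 - 3*(-4)) + 8) = -50*((-6 + 12) + 8) = -50*(6 + 8) = -50*14 = -700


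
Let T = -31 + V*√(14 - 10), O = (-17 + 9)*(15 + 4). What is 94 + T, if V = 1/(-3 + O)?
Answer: 9763/155 ≈ 62.987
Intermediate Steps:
O = -152 (O = -8*19 = -152)
V = -1/155 (V = 1/(-3 - 152) = 1/(-155) = -1/155 ≈ -0.0064516)
T = -4807/155 (T = -31 - √(14 - 10)/155 = -31 - √4/155 = -31 - 1/155*2 = -31 - 2/155 = -4807/155 ≈ -31.013)
94 + T = 94 - 4807/155 = 9763/155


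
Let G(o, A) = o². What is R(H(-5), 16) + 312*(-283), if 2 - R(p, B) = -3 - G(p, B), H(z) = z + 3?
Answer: -88287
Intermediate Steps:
H(z) = 3 + z
R(p, B) = 5 + p² (R(p, B) = 2 - (-3 - p²) = 2 + (3 + p²) = 5 + p²)
R(H(-5), 16) + 312*(-283) = (5 + (3 - 5)²) + 312*(-283) = (5 + (-2)²) - 88296 = (5 + 4) - 88296 = 9 - 88296 = -88287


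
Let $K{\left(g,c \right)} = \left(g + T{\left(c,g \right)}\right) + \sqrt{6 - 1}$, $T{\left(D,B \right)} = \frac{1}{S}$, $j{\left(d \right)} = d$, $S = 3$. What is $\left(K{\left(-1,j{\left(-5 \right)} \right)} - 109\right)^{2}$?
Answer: $\frac{108286}{9} - \frac{658 \sqrt{5}}{3} \approx 11541.0$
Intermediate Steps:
$T{\left(D,B \right)} = \frac{1}{3}$
$K{\left(g,c \right)} = \frac{1}{3} + g + \sqrt{5}$ ($K{\left(g,c \right)} = \left(g + \frac{1}{3}\right) + \sqrt{6 - 1} = \left(\frac{1}{3} + g\right) + \sqrt{5} = \frac{1}{3} + g + \sqrt{5}$)
$\left(K{\left(-1,j{\left(-5 \right)} \right)} - 109\right)^{2} = \left(\left(\frac{1}{3} - 1 + \sqrt{5}\right) - 109\right)^{2} = \left(\left(- \frac{2}{3} + \sqrt{5}\right) - 109\right)^{2} = \left(- \frac{329}{3} + \sqrt{5}\right)^{2}$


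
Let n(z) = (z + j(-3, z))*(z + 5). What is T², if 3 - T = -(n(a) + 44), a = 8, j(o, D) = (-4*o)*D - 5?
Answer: 1779556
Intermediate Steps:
j(o, D) = -5 - 4*D*o (j(o, D) = -4*D*o - 5 = -5 - 4*D*o)
n(z) = (-5 + 13*z)*(5 + z) (n(z) = (z + (-5 - 4*z*(-3)))*(z + 5) = (z + (-5 + 12*z))*(5 + z) = (-5 + 13*z)*(5 + z))
T = 1334 (T = 3 - (-1)*((-25 + 13*8² + 60*8) + 44) = 3 - (-1)*((-25 + 13*64 + 480) + 44) = 3 - (-1)*((-25 + 832 + 480) + 44) = 3 - (-1)*(1287 + 44) = 3 - (-1)*1331 = 3 - 1*(-1331) = 3 + 1331 = 1334)
T² = 1334² = 1779556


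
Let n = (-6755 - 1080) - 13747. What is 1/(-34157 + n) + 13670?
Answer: 761952129/55739 ≈ 13670.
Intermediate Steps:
n = -21582 (n = -7835 - 13747 = -21582)
1/(-34157 + n) + 13670 = 1/(-34157 - 21582) + 13670 = 1/(-55739) + 13670 = -1/55739 + 13670 = 761952129/55739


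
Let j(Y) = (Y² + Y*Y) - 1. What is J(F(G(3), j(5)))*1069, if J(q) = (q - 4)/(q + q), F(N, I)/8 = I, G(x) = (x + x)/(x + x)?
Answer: 103693/196 ≈ 529.05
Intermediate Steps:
G(x) = 1 (G(x) = (2*x)/((2*x)) = (2*x)*(1/(2*x)) = 1)
j(Y) = -1 + 2*Y² (j(Y) = (Y² + Y²) - 1 = 2*Y² - 1 = -1 + 2*Y²)
F(N, I) = 8*I
J(q) = (-4 + q)/(2*q) (J(q) = (-4 + q)/((2*q)) = (-4 + q)*(1/(2*q)) = (-4 + q)/(2*q))
J(F(G(3), j(5)))*1069 = ((-4 + 8*(-1 + 2*5²))/(2*((8*(-1 + 2*5²)))))*1069 = ((-4 + 8*(-1 + 2*25))/(2*((8*(-1 + 2*25)))))*1069 = ((-4 + 8*(-1 + 50))/(2*((8*(-1 + 50)))))*1069 = ((-4 + 8*49)/(2*((8*49))))*1069 = ((½)*(-4 + 392)/392)*1069 = ((½)*(1/392)*388)*1069 = (97/196)*1069 = 103693/196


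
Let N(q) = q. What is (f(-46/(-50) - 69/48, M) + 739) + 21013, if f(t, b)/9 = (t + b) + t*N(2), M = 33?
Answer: 8814011/400 ≈ 22035.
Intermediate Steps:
f(t, b) = 9*b + 27*t (f(t, b) = 9*((t + b) + t*2) = 9*((b + t) + 2*t) = 9*(b + 3*t) = 9*b + 27*t)
(f(-46/(-50) - 69/48, M) + 739) + 21013 = ((9*33 + 27*(-46/(-50) - 69/48)) + 739) + 21013 = ((297 + 27*(-46*(-1/50) - 69*1/48)) + 739) + 21013 = ((297 + 27*(23/25 - 23/16)) + 739) + 21013 = ((297 + 27*(-207/400)) + 739) + 21013 = ((297 - 5589/400) + 739) + 21013 = (113211/400 + 739) + 21013 = 408811/400 + 21013 = 8814011/400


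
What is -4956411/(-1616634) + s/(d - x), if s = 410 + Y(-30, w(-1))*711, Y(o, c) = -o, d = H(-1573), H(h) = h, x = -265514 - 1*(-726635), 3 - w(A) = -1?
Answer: 376359334679/124667808666 ≈ 3.0189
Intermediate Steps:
w(A) = 4 (w(A) = 3 - 1*(-1) = 3 + 1 = 4)
x = 461121 (x = -265514 + 726635 = 461121)
d = -1573
s = 21740 (s = 410 - 1*(-30)*711 = 410 + 30*711 = 410 + 21330 = 21740)
-4956411/(-1616634) + s/(d - x) = -4956411/(-1616634) + 21740/(-1573 - 1*461121) = -4956411*(-1/1616634) + 21740/(-1573 - 461121) = 1652137/538878 + 21740/(-462694) = 1652137/538878 + 21740*(-1/462694) = 1652137/538878 - 10870/231347 = 376359334679/124667808666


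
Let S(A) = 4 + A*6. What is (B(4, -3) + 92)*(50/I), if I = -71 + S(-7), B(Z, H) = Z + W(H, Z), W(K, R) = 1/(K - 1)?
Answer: -9575/218 ≈ -43.922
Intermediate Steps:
W(K, R) = 1/(-1 + K)
S(A) = 4 + 6*A
B(Z, H) = Z + 1/(-1 + H)
I = -109 (I = -71 + (4 + 6*(-7)) = -71 + (4 - 42) = -71 - 38 = -109)
(B(4, -3) + 92)*(50/I) = ((1 + 4*(-1 - 3))/(-1 - 3) + 92)*(50/(-109)) = ((1 + 4*(-4))/(-4) + 92)*(50*(-1/109)) = (-(1 - 16)/4 + 92)*(-50/109) = (-¼*(-15) + 92)*(-50/109) = (15/4 + 92)*(-50/109) = (383/4)*(-50/109) = -9575/218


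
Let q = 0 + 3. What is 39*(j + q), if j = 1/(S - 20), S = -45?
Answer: 582/5 ≈ 116.40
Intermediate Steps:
q = 3
j = -1/65 (j = 1/(-45 - 20) = 1/(-65) = -1/65 ≈ -0.015385)
39*(j + q) = 39*(-1/65 + 3) = 39*(194/65) = 582/5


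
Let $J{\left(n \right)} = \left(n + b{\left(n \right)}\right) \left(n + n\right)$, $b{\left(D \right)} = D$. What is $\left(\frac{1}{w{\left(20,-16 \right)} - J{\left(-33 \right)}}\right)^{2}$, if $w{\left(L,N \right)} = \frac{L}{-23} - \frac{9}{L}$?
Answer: $\frac{211600}{4017487070689} \approx 5.267 \cdot 10^{-8}$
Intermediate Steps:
$w{\left(L,N \right)} = - \frac{9}{L} - \frac{L}{23}$ ($w{\left(L,N \right)} = L \left(- \frac{1}{23}\right) - \frac{9}{L} = - \frac{L}{23} - \frac{9}{L} = - \frac{9}{L} - \frac{L}{23}$)
$J{\left(n \right)} = 4 n^{2}$ ($J{\left(n \right)} = \left(n + n\right) \left(n + n\right) = 2 n 2 n = 4 n^{2}$)
$\left(\frac{1}{w{\left(20,-16 \right)} - J{\left(-33 \right)}}\right)^{2} = \left(\frac{1}{\left(- \frac{9}{20} - \frac{20}{23}\right) - 4 \left(-33\right)^{2}}\right)^{2} = \left(\frac{1}{\left(\left(-9\right) \frac{1}{20} - \frac{20}{23}\right) - 4 \cdot 1089}\right)^{2} = \left(\frac{1}{\left(- \frac{9}{20} - \frac{20}{23}\right) - 4356}\right)^{2} = \left(\frac{1}{- \frac{607}{460} - 4356}\right)^{2} = \left(\frac{1}{- \frac{2004367}{460}}\right)^{2} = \left(- \frac{460}{2004367}\right)^{2} = \frac{211600}{4017487070689}$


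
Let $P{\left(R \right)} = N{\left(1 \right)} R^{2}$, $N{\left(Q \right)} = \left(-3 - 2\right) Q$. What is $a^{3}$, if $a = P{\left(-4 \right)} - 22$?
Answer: $-1061208$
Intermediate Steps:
$N{\left(Q \right)} = - 5 Q$
$P{\left(R \right)} = - 5 R^{2}$ ($P{\left(R \right)} = \left(-5\right) 1 R^{2} = - 5 R^{2}$)
$a = -102$ ($a = - 5 \left(-4\right)^{2} - 22 = \left(-5\right) 16 - 22 = -80 - 22 = -102$)
$a^{3} = \left(-102\right)^{3} = -1061208$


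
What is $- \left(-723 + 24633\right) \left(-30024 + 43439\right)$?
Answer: $-320752650$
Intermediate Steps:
$- \left(-723 + 24633\right) \left(-30024 + 43439\right) = - 23910 \cdot 13415 = \left(-1\right) 320752650 = -320752650$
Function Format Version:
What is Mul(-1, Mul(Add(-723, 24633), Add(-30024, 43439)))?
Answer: -320752650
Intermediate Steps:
Mul(-1, Mul(Add(-723, 24633), Add(-30024, 43439))) = Mul(-1, Mul(23910, 13415)) = Mul(-1, 320752650) = -320752650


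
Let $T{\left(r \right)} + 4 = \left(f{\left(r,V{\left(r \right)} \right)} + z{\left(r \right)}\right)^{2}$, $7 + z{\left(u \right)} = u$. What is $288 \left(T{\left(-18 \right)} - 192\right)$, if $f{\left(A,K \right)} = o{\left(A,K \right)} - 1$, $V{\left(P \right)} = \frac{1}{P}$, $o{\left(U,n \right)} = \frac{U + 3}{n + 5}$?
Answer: $\frac{1475867520}{7921} \approx 1.8632 \cdot 10^{5}$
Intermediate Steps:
$z{\left(u \right)} = -7 + u$
$o{\left(U,n \right)} = \frac{3 + U}{5 + n}$
$f{\left(A,K \right)} = -1 + \frac{3 + A}{5 + K}$ ($f{\left(A,K \right)} = \frac{3 + A}{5 + K} - 1 = -1 + \frac{3 + A}{5 + K}$)
$T{\left(r \right)} = -4 + \left(-7 + r + \frac{-2 + r - \frac{1}{r}}{5 + \frac{1}{r}}\right)^{2}$ ($T{\left(r \right)} = -4 + \left(\frac{-2 + r - \frac{1}{r}}{5 + \frac{1}{r}} + \left(-7 + r\right)\right)^{2} = -4 + \left(-7 + r + \frac{-2 + r - \frac{1}{r}}{5 + \frac{1}{r}}\right)^{2}$)
$288 \left(T{\left(-18 \right)} - 192\right) = 288 \left(\left(-4 + \frac{\left(8 - 6 \left(-18\right)^{2} + 36 \left(-18\right)\right)^{2}}{\left(1 + 5 \left(-18\right)\right)^{2}}\right) - 192\right) = 288 \left(\left(-4 + \frac{\left(8 - 1944 - 648\right)^{2}}{\left(1 - 90\right)^{2}}\right) - 192\right) = 288 \left(\left(-4 + \frac{\left(8 - 1944 - 648\right)^{2}}{7921}\right) - 192\right) = 288 \left(\left(-4 + \frac{\left(-2584\right)^{2}}{7921}\right) - 192\right) = 288 \left(\left(-4 + \frac{1}{7921} \cdot 6677056\right) - 192\right) = 288 \left(\left(-4 + \frac{6677056}{7921}\right) - 192\right) = 288 \left(\frac{6645372}{7921} - 192\right) = 288 \cdot \frac{5124540}{7921} = \frac{1475867520}{7921}$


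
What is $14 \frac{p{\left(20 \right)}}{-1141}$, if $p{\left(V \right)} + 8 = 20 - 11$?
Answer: $- \frac{2}{163} \approx -0.01227$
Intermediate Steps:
$p{\left(V \right)} = 1$ ($p{\left(V \right)} = -8 + \left(20 - 11\right) = -8 + 9 = 1$)
$14 \frac{p{\left(20 \right)}}{-1141} = 14 \cdot 1 \frac{1}{-1141} = 14 \cdot 1 \left(- \frac{1}{1141}\right) = 14 \left(- \frac{1}{1141}\right) = - \frac{2}{163}$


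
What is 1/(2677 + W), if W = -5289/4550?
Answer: 4550/12175061 ≈ 0.00037371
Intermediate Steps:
W = -5289/4550 (W = -5289*1/4550 = -5289/4550 ≈ -1.1624)
1/(2677 + W) = 1/(2677 - 5289/4550) = 1/(12175061/4550) = 4550/12175061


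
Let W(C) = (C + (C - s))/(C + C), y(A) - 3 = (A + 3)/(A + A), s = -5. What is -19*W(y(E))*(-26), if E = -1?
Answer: 2223/2 ≈ 1111.5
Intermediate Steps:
y(A) = 3 + (3 + A)/(2*A) (y(A) = 3 + (A + 3)/(A + A) = 3 + (3 + A)/((2*A)) = 3 + (3 + A)*(1/(2*A)) = 3 + (3 + A)/(2*A))
W(C) = (5 + 2*C)/(2*C) (W(C) = (C + (C - 1*(-5)))/(C + C) = (C + (C + 5))/((2*C)) = (C + (5 + C))*(1/(2*C)) = (5 + 2*C)*(1/(2*C)) = (5 + 2*C)/(2*C))
-19*W(y(E))*(-26) = -19*(5/2 + (½)*(3 + 7*(-1))/(-1))/((½)*(3 + 7*(-1))/(-1))*(-26) = -19*(5/2 + (½)*(-1)*(3 - 7))/((½)*(-1)*(3 - 7))*(-26) = -19*(5/2 + (½)*(-1)*(-4))/((½)*(-1)*(-4))*(-26) = -19*(5/2 + 2)/2*(-26) = -19*9/(2*2)*(-26) = -19*9/4*(-26) = -171/4*(-26) = 2223/2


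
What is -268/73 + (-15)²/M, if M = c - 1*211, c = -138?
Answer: -109957/25477 ≈ -4.3159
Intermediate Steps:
M = -349 (M = -138 - 1*211 = -138 - 211 = -349)
-268/73 + (-15)²/M = -268/73 + (-15)²/(-349) = -268*1/73 + 225*(-1/349) = -268/73 - 225/349 = -109957/25477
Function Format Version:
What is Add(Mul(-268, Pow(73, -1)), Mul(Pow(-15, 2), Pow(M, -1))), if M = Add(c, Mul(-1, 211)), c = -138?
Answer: Rational(-109957, 25477) ≈ -4.3159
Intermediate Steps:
M = -349 (M = Add(-138, Mul(-1, 211)) = Add(-138, -211) = -349)
Add(Mul(-268, Pow(73, -1)), Mul(Pow(-15, 2), Pow(M, -1))) = Add(Mul(-268, Pow(73, -1)), Mul(Pow(-15, 2), Pow(-349, -1))) = Add(Mul(-268, Rational(1, 73)), Mul(225, Rational(-1, 349))) = Add(Rational(-268, 73), Rational(-225, 349)) = Rational(-109957, 25477)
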